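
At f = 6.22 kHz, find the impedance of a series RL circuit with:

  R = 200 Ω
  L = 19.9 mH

Step 1 — Angular frequency: ω = 2π·f = 2π·6220 = 3.908e+04 rad/s.
Step 2 — Component impedances:
  R: Z = R = 200 Ω
  L: Z = jωL = j·3.908e+04·0.0199 = 0 + j777.7 Ω
Step 3 — Series combination: Z_total = R + L = 200 + j777.7 Ω = 803∠75.6° Ω.

Z = 200 + j777.7 Ω = 803∠75.6° Ω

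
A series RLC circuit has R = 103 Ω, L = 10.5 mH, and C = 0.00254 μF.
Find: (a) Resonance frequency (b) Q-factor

Step 1 — Resonance condition Im(Z)=0 gives ω₀ = 1/√(LC).
Step 2 — ω₀ = 1/√(0.0105·2.54e-09) = 1.936e+05 rad/s.
Step 3 — f₀ = ω₀/(2π) = 3.082e+04 Hz.
Step 4 — Series Q: Q = ω₀L/R = 1.936e+05·0.0105/103 = 19.74.

(a) f₀ = 3.082e+04 Hz  (b) Q = 19.74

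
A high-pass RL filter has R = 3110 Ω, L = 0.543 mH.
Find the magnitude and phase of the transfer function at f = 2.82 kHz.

Step 1 — Angular frequency: ω = 2π·2820 = 1.772e+04 rad/s.
Step 2 — Transfer function: H(jω) = jωL/(R + jωL).
Step 3 — Numerator jωL = j·9.621; denominator R + jωL = 3110 + j9.621.
Step 4 — H = 9.57e-06 + j0.003094.
Step 5 — Magnitude: |H| = 0.003094 (-50.2 dB); phase: φ = 89.8°.

|H| = 0.003094 (-50.2 dB), φ = 89.8°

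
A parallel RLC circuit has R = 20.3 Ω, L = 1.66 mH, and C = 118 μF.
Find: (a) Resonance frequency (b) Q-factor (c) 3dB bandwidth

Step 1 — Resonance: ω₀ = 1/√(LC) = 1/√(0.00166·0.000118) = 2259 rad/s.
Step 2 — f₀ = ω₀/(2π) = 359.6 Hz.
Step 3 — Parallel Q: Q = R/(ω₀L) = 20.3/(2259·0.00166) = 5.412.
Step 4 — Bandwidth: Δω = ω₀/Q = 417.5 rad/s; BW = Δω/(2π) = 66.44 Hz.

(a) f₀ = 359.6 Hz  (b) Q = 5.412  (c) BW = 66.44 Hz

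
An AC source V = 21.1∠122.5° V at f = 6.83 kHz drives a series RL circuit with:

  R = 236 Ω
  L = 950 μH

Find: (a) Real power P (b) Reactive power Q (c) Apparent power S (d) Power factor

Step 1 — Angular frequency: ω = 2π·f = 2π·6830 = 4.291e+04 rad/s.
Step 2 — Component impedances:
  R: Z = R = 236 Ω
  L: Z = jωL = j·4.291e+04·0.00095 = 0 + j40.77 Ω
Step 3 — Series combination: Z_total = R + L = 236 + j40.77 Ω = 239.5∠9.8° Ω.
Step 4 — Source phasor: V = 21.1∠122.5° V = -11.34 + j17.8 V.
Step 5 — Current: I = V / Z = -0.034 + j0.08128 A = 0.0881∠112.7° A.
Step 6 — Complex power: S = V·I* = 1.832 + j0.3164 VA.
Step 7 — Real power: P = Re(S) = 1.832 W.
Step 8 — Reactive power: Q = Im(S) = 0.3164 VAR.
Step 9 — Apparent power: |S| = 1.859 VA.
Step 10 — Power factor: PF = P/|S| = 0.9854 (lagging).

(a) P = 1.832 W  (b) Q = 0.3164 VAR  (c) S = 1.859 VA  (d) PF = 0.9854 (lagging)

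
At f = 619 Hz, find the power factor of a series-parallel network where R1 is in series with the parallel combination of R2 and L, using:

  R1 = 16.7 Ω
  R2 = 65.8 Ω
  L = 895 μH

Step 1 — Angular frequency: ω = 2π·f = 2π·619 = 3889 rad/s.
Step 2 — Component impedances:
  R1: Z = R = 16.7 Ω
  R2: Z = R = 65.8 Ω
  L: Z = jωL = j·3889·0.000895 = 0 + j3.481 Ω
Step 3 — Parallel branch: R2 || L = 1/(1/R2 + 1/L) = 0.1836 + j3.471 Ω.
Step 4 — Series with R1: Z_total = R1 + (R2 || L) = 16.88 + j3.471 Ω = 17.24∠11.6° Ω.
Step 5 — Power factor: PF = cos(φ) = Re(Z)/|Z| = 16.884/17.237 = 0.9795.
Step 6 — Type: Im(Z) = 3.471 ⇒ lagging (phase φ = 11.6°).

PF = 0.9795 (lagging, φ = 11.6°)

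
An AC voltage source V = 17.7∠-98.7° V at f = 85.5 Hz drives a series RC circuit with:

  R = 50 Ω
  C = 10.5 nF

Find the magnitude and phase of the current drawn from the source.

Step 1 — Angular frequency: ω = 2π·f = 2π·85.5 = 537.2 rad/s.
Step 2 — Component impedances:
  R: Z = R = 50 Ω
  C: Z = 1/(jωC) = -j/(ω·C) = 0 - j1.773e+05 Ω
Step 3 — Series combination: Z_total = R + C = 50 - j1.773e+05 Ω = 1.773e+05∠-90.0° Ω.
Step 4 — Source phasor: V = 17.7∠-98.7° V = -2.677 - j17.5 V.
Step 5 — Ohm's law: I = V / Z_total = (-2.677 - j17.5) / (50 - j1.773e+05) = 9.869e-05 - j1.513e-05 A.
Step 6 — Convert to polar: |I| = 9.984e-05 A, ∠I = -8.7°.

I = 9.984e-05∠-8.7° A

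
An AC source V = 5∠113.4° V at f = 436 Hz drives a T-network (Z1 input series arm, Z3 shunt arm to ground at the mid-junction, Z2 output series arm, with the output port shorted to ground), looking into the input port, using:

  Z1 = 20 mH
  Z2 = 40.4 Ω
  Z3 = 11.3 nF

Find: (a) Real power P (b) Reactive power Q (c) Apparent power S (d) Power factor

Step 1 — Angular frequency: ω = 2π·f = 2π·436 = 2739 rad/s.
Step 2 — Component impedances:
  Z1: Z = jωL = j·2739·0.02 = 0 + j54.79 Ω
  Z2: Z = R = 40.4 Ω
  Z3: Z = 1/(jωC) = -j/(ω·C) = 0 - j3.23e+04 Ω
Step 3 — With the output port shorted to ground, the output series arm Z2 runs from the junction to ground; the shunt arm Z3 also runs from the junction to ground. They appear in parallel: Z3 || Z2 = 40.4 - j0.05053 Ω.
Step 4 — Series with input arm Z1: Z_in = Z1 + (Z3 || Z2) = 40.4 + j54.74 Ω = 68.03∠53.6° Ω.
Step 5 — Source phasor: V = 5∠113.4° V = -1.986 + j4.589 V.
Step 6 — Current: I = V / Z = 0.03694 + j0.06354 A = 0.07349∠59.8° A.
Step 7 — Complex power: S = V·I* = 0.2182 + j0.2957 VA.
Step 8 — Real power: P = Re(S) = 0.2182 W.
Step 9 — Reactive power: Q = Im(S) = 0.2957 VAR.
Step 10 — Apparent power: |S| = 0.3675 VA.
Step 11 — Power factor: PF = P/|S| = 0.5938 (lagging).

(a) P = 0.2182 W  (b) Q = 0.2957 VAR  (c) S = 0.3675 VA  (d) PF = 0.5938 (lagging)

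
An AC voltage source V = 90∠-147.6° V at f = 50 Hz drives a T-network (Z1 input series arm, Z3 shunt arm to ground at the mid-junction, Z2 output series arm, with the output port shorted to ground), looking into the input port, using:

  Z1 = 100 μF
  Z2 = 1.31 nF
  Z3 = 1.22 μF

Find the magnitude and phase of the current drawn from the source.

Step 1 — Angular frequency: ω = 2π·f = 2π·50 = 314.2 rad/s.
Step 2 — Component impedances:
  Z1: Z = 1/(jωC) = -j/(ω·C) = 0 - j31.83 Ω
  Z2: Z = 1/(jωC) = -j/(ω·C) = 0 - j2.43e+06 Ω
  Z3: Z = 1/(jωC) = -j/(ω·C) = 0 - j2609 Ω
Step 3 — With the output port shorted to ground, the output series arm Z2 runs from the junction to ground; the shunt arm Z3 also runs from the junction to ground. They appear in parallel: Z3 || Z2 = 0 - j2606 Ω.
Step 4 — Series with input arm Z1: Z_in = Z1 + (Z3 || Z2) = 0 - j2638 Ω = 2638∠-90.0° Ω.
Step 5 — Source phasor: V = 90∠-147.6° V = -75.99 - j48.22 V.
Step 6 — Ohm's law: I = V / Z_total = (-75.99 - j48.22) / (0 - j2638) = 0.01828 - j0.0288 A.
Step 7 — Convert to polar: |I| = 0.03412 A, ∠I = -57.6°.

I = 0.03412∠-57.6° A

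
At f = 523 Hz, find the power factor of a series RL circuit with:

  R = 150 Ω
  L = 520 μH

Step 1 — Angular frequency: ω = 2π·f = 2π·523 = 3286 rad/s.
Step 2 — Component impedances:
  R: Z = R = 150 Ω
  L: Z = jωL = j·3286·0.00052 = 0 + j1.709 Ω
Step 3 — Series combination: Z_total = R + L = 150 + j1.709 Ω = 150∠0.7° Ω.
Step 4 — Power factor: PF = cos(φ) = Re(Z)/|Z| = 150/150.01 = 0.9999.
Step 5 — Type: Im(Z) = 1.709 ⇒ lagging (phase φ = 0.7°).

PF = 0.9999 (lagging, φ = 0.7°)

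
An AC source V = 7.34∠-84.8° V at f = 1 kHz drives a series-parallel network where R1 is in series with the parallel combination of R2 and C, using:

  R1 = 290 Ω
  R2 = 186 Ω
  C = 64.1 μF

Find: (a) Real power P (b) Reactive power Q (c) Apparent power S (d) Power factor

Step 1 — Angular frequency: ω = 2π·f = 2π·1000 = 6283 rad/s.
Step 2 — Component impedances:
  R1: Z = R = 290 Ω
  R2: Z = R = 186 Ω
  C: Z = 1/(jωC) = -j/(ω·C) = 0 - j2.483 Ω
Step 3 — Parallel branch: R2 || C = 1/(1/R2 + 1/C) = 0.03314 - j2.482 Ω.
Step 4 — Series with R1: Z_total = R1 + (R2 || C) = 290 - j2.482 Ω = 290∠-0.5° Ω.
Step 5 — Source phasor: V = 7.34∠-84.8° V = 0.6652 - j7.31 V.
Step 6 — Current: I = V / Z = 0.002509 - j0.02518 A = 0.02531∠-84.3° A.
Step 7 — Complex power: S = V·I* = 0.1857 - j0.00159 VA.
Step 8 — Real power: P = Re(S) = 0.1857 W.
Step 9 — Reactive power: Q = Im(S) = -0.00159 VAR.
Step 10 — Apparent power: |S| = 0.1857 VA.
Step 11 — Power factor: PF = P/|S| = 1 (leading).

(a) P = 0.1857 W  (b) Q = -0.00159 VAR  (c) S = 0.1857 VA  (d) PF = 1 (leading)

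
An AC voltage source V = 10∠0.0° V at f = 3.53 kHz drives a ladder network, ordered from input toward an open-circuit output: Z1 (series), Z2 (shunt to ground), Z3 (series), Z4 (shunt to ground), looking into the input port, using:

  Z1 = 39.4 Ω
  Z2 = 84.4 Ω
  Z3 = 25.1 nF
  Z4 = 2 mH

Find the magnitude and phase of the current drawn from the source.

Step 1 — Angular frequency: ω = 2π·f = 2π·3530 = 2.218e+04 rad/s.
Step 2 — Component impedances:
  Z1: Z = R = 39.4 Ω
  Z2: Z = R = 84.4 Ω
  Z3: Z = 1/(jωC) = -j/(ω·C) = 0 - j1796 Ω
  Z4: Z = jωL = j·2.218e+04·0.002 = 0 + j44.36 Ω
Step 3 — Ladder network (open output): work backward from the far end, alternating series and parallel combinations. Z_in = 123.6 - j4.057 Ω = 123.7∠-1.9° Ω.
Step 4 — Source phasor: V = 10∠0.0° V = 10 V.
Step 5 — Ohm's law: I = V / Z_total = (10) / (123.6 - j4.057) = 0.08082 + j0.002652 A.
Step 6 — Convert to polar: |I| = 0.08086 A, ∠I = 1.9°.

I = 0.08086∠1.9° A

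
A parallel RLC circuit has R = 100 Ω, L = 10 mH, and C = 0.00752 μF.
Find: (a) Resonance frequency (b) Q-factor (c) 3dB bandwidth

Step 1 — Resonance: ω₀ = 1/√(LC) = 1/√(0.01·7.52e-09) = 1.153e+05 rad/s.
Step 2 — f₀ = ω₀/(2π) = 1.835e+04 Hz.
Step 3 — Parallel Q: Q = R/(ω₀L) = 100/(1.153e+05·0.01) = 0.08672.
Step 4 — Bandwidth: Δω = ω₀/Q = 1.33e+06 rad/s; BW = Δω/(2π) = 2.116e+05 Hz.

(a) f₀ = 1.835e+04 Hz  (b) Q = 0.08672  (c) BW = 2.116e+05 Hz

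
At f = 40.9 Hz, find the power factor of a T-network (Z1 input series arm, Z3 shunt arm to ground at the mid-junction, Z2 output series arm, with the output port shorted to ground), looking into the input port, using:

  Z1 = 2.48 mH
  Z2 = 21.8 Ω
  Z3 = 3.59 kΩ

Step 1 — Angular frequency: ω = 2π·f = 2π·40.9 = 257 rad/s.
Step 2 — Component impedances:
  Z1: Z = jωL = j·257·0.00248 = 0 + j0.6373 Ω
  Z2: Z = R = 21.8 Ω
  Z3: Z = R = 3590 Ω
Step 3 — With the output port shorted to ground, the output series arm Z2 runs from the junction to ground; the shunt arm Z3 also runs from the junction to ground. They appear in parallel: Z3 || Z2 = 21.67 Ω.
Step 4 — Series with input arm Z1: Z_in = Z1 + (Z3 || Z2) = 21.67 + j0.6373 Ω = 21.68∠1.7° Ω.
Step 5 — Power factor: PF = cos(φ) = Re(Z)/|Z| = 21.6684/21.6778 = 0.9996.
Step 6 — Type: Im(Z) = 0.6373 ⇒ lagging (phase φ = 1.7°).

PF = 0.9996 (lagging, φ = 1.7°)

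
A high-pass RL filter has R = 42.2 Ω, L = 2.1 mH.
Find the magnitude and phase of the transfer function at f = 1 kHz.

Step 1 — Angular frequency: ω = 2π·1000 = 6283 rad/s.
Step 2 — Transfer function: H(jω) = jωL/(R + jωL).
Step 3 — Numerator jωL = j·13.19; denominator R + jωL = 42.2 + j13.19.
Step 4 — H = 0.08906 + j0.2848.
Step 5 — Magnitude: |H| = 0.2984 (-10.5 dB); phase: φ = 72.6°.

|H| = 0.2984 (-10.5 dB), φ = 72.6°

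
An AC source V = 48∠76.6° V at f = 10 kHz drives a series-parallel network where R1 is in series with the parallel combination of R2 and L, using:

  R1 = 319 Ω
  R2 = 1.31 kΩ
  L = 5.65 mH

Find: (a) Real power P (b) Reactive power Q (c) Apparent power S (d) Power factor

Step 1 — Angular frequency: ω = 2π·f = 2π·1e+04 = 6.283e+04 rad/s.
Step 2 — Component impedances:
  R1: Z = R = 319 Ω
  R2: Z = R = 1310 Ω
  L: Z = jωL = j·6.283e+04·0.00565 = 0 + j355 Ω
Step 3 — Parallel branch: R2 || L = 1/(1/R2 + 1/L) = 89.62 + j330.7 Ω.
Step 4 — Series with R1: Z_total = R1 + (R2 || L) = 408.6 + j330.7 Ω = 525.7∠39.0° Ω.
Step 5 — Source phasor: V = 48∠76.6° V = 11.12 + j46.69 V.
Step 6 — Current: I = V / Z = 0.07233 + j0.05573 A = 0.09131∠37.6° A.
Step 7 — Complex power: S = V·I* = 3.407 + j2.757 VA.
Step 8 — Real power: P = Re(S) = 3.407 W.
Step 9 — Reactive power: Q = Im(S) = 2.757 VAR.
Step 10 — Apparent power: |S| = 4.383 VA.
Step 11 — Power factor: PF = P/|S| = 0.7773 (lagging).

(a) P = 3.407 W  (b) Q = 2.757 VAR  (c) S = 4.383 VA  (d) PF = 0.7773 (lagging)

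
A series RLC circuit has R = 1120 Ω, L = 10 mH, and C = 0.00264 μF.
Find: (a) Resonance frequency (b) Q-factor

Step 1 — Resonance condition Im(Z)=0 gives ω₀ = 1/√(LC).
Step 2 — ω₀ = 1/√(0.01·2.64e-09) = 1.946e+05 rad/s.
Step 3 — f₀ = ω₀/(2π) = 3.098e+04 Hz.
Step 4 — Series Q: Q = ω₀L/R = 1.946e+05·0.01/1120 = 1.738.

(a) f₀ = 3.098e+04 Hz  (b) Q = 1.738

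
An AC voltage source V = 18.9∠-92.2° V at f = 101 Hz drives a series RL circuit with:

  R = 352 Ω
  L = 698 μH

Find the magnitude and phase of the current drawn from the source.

Step 1 — Angular frequency: ω = 2π·f = 2π·101 = 634.6 rad/s.
Step 2 — Component impedances:
  R: Z = R = 352 Ω
  L: Z = jωL = j·634.6·0.000698 = 0 + j0.443 Ω
Step 3 — Series combination: Z_total = R + L = 352 + j0.443 Ω = 352∠0.1° Ω.
Step 4 — Source phasor: V = 18.9∠-92.2° V = -0.7255 - j18.89 V.
Step 5 — Ohm's law: I = V / Z_total = (-0.7255 - j18.89) / (352 + j0.443) = -0.002129 - j0.05365 A.
Step 6 — Convert to polar: |I| = 0.05369 A, ∠I = -92.3°.

I = 0.05369∠-92.3° A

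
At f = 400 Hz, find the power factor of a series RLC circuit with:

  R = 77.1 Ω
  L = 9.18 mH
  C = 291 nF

Step 1 — Angular frequency: ω = 2π·f = 2π·400 = 2513 rad/s.
Step 2 — Component impedances:
  R: Z = R = 77.1 Ω
  L: Z = jωL = j·2513·0.00918 = 0 + j23.07 Ω
  C: Z = 1/(jωC) = -j/(ω·C) = 0 - j1367 Ω
Step 3 — Series combination: Z_total = R + L + C = 77.1 - j1344 Ω = 1346∠-86.7° Ω.
Step 4 — Power factor: PF = cos(φ) = Re(Z)/|Z| = 77.1/1346.4 = 0.05726.
Step 5 — Type: Im(Z) = -1344 ⇒ leading (phase φ = -86.7°).

PF = 0.05726 (leading, φ = -86.7°)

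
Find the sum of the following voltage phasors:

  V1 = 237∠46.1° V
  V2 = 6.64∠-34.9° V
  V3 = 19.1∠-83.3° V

Step 1 — Convert each phasor to rectangular form:
  V1 = 237·(cos(46.1°) + j·sin(46.1°)) = 164.3 + j170.8 V
  V2 = 6.64·(cos(-34.9°) + j·sin(-34.9°)) = 5.446 - j3.799 V
  V3 = 19.1·(cos(-83.3°) + j·sin(-83.3°)) = 2.228 - j18.97 V
Step 2 — Sum components: V_total = 172 + j148 V.
Step 3 — Convert to polar: |V_total| = 226.9 V, ∠V_total = 40.7°.

V_total = 226.9∠40.7° V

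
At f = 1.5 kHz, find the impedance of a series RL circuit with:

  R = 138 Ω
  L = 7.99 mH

Step 1 — Angular frequency: ω = 2π·f = 2π·1500 = 9425 rad/s.
Step 2 — Component impedances:
  R: Z = R = 138 Ω
  L: Z = jωL = j·9425·0.00799 = 0 + j75.3 Ω
Step 3 — Series combination: Z_total = R + L = 138 + j75.3 Ω = 157.2∠28.6° Ω.

Z = 138 + j75.3 Ω = 157.2∠28.6° Ω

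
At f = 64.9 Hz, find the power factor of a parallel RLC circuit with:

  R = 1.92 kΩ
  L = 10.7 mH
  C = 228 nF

Step 1 — Angular frequency: ω = 2π·f = 2π·64.9 = 407.8 rad/s.
Step 2 — Component impedances:
  R: Z = R = 1920 Ω
  L: Z = jωL = j·407.8·0.0107 = 0 + j4.363 Ω
  C: Z = 1/(jωC) = -j/(ω·C) = 0 - j1.076e+04 Ω
Step 3 — Parallel combination: 1/Z_total = 1/R + 1/L + 1/C; Z_total = 0.009924 + j4.365 Ω = 4.365∠89.9° Ω.
Step 4 — Power factor: PF = cos(φ) = Re(Z)/|Z| = 0.0099235/4.365 = 0.002273.
Step 5 — Type: Im(Z) = 4.365 ⇒ lagging (phase φ = 89.9°).

PF = 0.002273 (lagging, φ = 89.9°)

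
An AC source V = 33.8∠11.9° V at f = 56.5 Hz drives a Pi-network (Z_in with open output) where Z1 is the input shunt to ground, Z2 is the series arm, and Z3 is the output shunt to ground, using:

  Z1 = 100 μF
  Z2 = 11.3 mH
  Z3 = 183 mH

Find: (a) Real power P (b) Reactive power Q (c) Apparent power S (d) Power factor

Step 1 — Angular frequency: ω = 2π·f = 2π·56.5 = 355 rad/s.
Step 2 — Component impedances:
  Z1: Z = 1/(jωC) = -j/(ω·C) = 0 - j28.17 Ω
  Z2: Z = jωL = j·355·0.0113 = 0 + j4.011 Ω
  Z3: Z = jωL = j·355·0.183 = 0 + j64.96 Ω
Step 3 — With open output, the series arm Z2 and the output shunt Z3 appear in series to ground: Z2 + Z3 = 0 + j68.98 Ω.
Step 4 — Parallel with input shunt Z1: Z_in = Z1 || (Z2 + Z3) = 0 - j47.61 Ω = 47.61∠-90.0° Ω.
Step 5 — Source phasor: V = 33.8∠11.9° V = 33.07 + j6.97 V.
Step 6 — Current: I = V / Z = -0.1464 + j0.6946 A = 0.7099∠101.9° A.
Step 7 — Complex power: S = V·I* = 0 - j23.99 VA.
Step 8 — Real power: P = Re(S) = 0 W.
Step 9 — Reactive power: Q = Im(S) = -23.99 VAR.
Step 10 — Apparent power: |S| = 23.99 VA.
Step 11 — Power factor: PF = P/|S| = 0 (leading).

(a) P = 0 W  (b) Q = -23.99 VAR  (c) S = 23.99 VA  (d) PF = 0 (leading)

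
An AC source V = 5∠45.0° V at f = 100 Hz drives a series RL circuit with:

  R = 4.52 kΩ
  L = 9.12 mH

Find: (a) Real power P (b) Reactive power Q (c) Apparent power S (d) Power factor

Step 1 — Angular frequency: ω = 2π·f = 2π·100 = 628.3 rad/s.
Step 2 — Component impedances:
  R: Z = R = 4520 Ω
  L: Z = jωL = j·628.3·0.00912 = 0 + j5.73 Ω
Step 3 — Series combination: Z_total = R + L = 4520 + j5.73 Ω = 4520∠0.1° Ω.
Step 4 — Source phasor: V = 5∠45.0° V = 3.536 + j3.536 V.
Step 5 — Current: I = V / Z = 0.0007832 + j0.0007812 A = 0.001106∠44.9° A.
Step 6 — Complex power: S = V·I* = 0.005531 + j7.012e-06 VA.
Step 7 — Real power: P = Re(S) = 0.005531 W.
Step 8 — Reactive power: Q = Im(S) = 7.012e-06 VAR.
Step 9 — Apparent power: |S| = 0.005531 VA.
Step 10 — Power factor: PF = P/|S| = 1 (lagging).

(a) P = 0.005531 W  (b) Q = 7.012e-06 VAR  (c) S = 0.005531 VA  (d) PF = 1 (lagging)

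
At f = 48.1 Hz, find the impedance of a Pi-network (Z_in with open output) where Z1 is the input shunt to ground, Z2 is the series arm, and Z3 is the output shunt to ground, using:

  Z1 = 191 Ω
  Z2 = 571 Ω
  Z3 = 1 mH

Step 1 — Angular frequency: ω = 2π·f = 2π·48.1 = 302.2 rad/s.
Step 2 — Component impedances:
  Z1: Z = R = 191 Ω
  Z2: Z = R = 571 Ω
  Z3: Z = jωL = j·302.2·0.001 = 0 + j0.3022 Ω
Step 3 — With open output, the series arm Z2 and the output shunt Z3 appear in series to ground: Z2 + Z3 = 571 + j0.3022 Ω.
Step 4 — Parallel with input shunt Z1: Z_in = Z1 || (Z2 + Z3) = 143.1 + j0.01899 Ω = 143.1∠0.0° Ω.

Z = 143.1 + j0.01899 Ω = 143.1∠0.0° Ω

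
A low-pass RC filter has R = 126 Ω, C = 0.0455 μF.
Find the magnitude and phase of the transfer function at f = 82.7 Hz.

Step 1 — Angular frequency: ω = 2π·82.7 = 519.6 rad/s.
Step 2 — Transfer function: H(jω) = 1/(1 + jωRC).
Step 3 — Denominator: 1 + jωRC = 1 + j·519.6·126·4.55e-08 = 1 + j0.002979.
Step 4 — H = 1 - j0.002979.
Step 5 — Magnitude: |H| = 1 (-0.0 dB); phase: φ = -0.2°.

|H| = 1 (-0.0 dB), φ = -0.2°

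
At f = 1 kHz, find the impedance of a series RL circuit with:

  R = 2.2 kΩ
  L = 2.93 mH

Step 1 — Angular frequency: ω = 2π·f = 2π·1000 = 6283 rad/s.
Step 2 — Component impedances:
  R: Z = R = 2200 Ω
  L: Z = jωL = j·6283·0.00293 = 0 + j18.41 Ω
Step 3 — Series combination: Z_total = R + L = 2200 + j18.41 Ω = 2200∠0.5° Ω.

Z = 2200 + j18.41 Ω = 2200∠0.5° Ω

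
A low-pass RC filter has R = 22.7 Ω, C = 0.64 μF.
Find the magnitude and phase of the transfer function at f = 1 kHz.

Step 1 — Angular frequency: ω = 2π·1000 = 6283 rad/s.
Step 2 — Transfer function: H(jω) = 1/(1 + jωRC).
Step 3 — Denominator: 1 + jωRC = 1 + j·6283·22.7·6.4e-07 = 1 + j0.09128.
Step 4 — H = 0.9917 - j0.09053.
Step 5 — Magnitude: |H| = 0.9959 (-0.0 dB); phase: φ = -5.2°.

|H| = 0.9959 (-0.0 dB), φ = -5.2°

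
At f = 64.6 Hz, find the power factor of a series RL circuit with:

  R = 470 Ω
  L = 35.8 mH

Step 1 — Angular frequency: ω = 2π·f = 2π·64.6 = 405.9 rad/s.
Step 2 — Component impedances:
  R: Z = R = 470 Ω
  L: Z = jωL = j·405.9·0.0358 = 0 + j14.53 Ω
Step 3 — Series combination: Z_total = R + L = 470 + j14.53 Ω = 470.2∠1.8° Ω.
Step 4 — Power factor: PF = cos(φ) = Re(Z)/|Z| = 470/470.22 = 0.9995.
Step 5 — Type: Im(Z) = 14.53 ⇒ lagging (phase φ = 1.8°).

PF = 0.9995 (lagging, φ = 1.8°)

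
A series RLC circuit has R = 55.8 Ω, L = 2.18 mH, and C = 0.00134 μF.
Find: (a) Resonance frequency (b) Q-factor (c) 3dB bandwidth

Step 1 — Resonance: ω₀ = 1/√(LC) = 1/√(0.00218·1.34e-09) = 5.851e+05 rad/s.
Step 2 — f₀ = ω₀/(2π) = 9.312e+04 Hz.
Step 3 — Series Q: Q = ω₀L/R = 5.851e+05·0.00218/55.8 = 22.86.
Step 4 — Bandwidth: Δω = ω₀/Q = 2.56e+04 rad/s; BW = Δω/(2π) = 4074 Hz.

(a) f₀ = 9.312e+04 Hz  (b) Q = 22.86  (c) BW = 4074 Hz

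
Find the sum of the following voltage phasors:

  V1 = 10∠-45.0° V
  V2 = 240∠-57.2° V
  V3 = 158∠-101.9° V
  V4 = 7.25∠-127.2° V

Step 1 — Convert each phasor to rectangular form:
  V1 = 10·(cos(-45.0°) + j·sin(-45.0°)) = 7.071 - j7.071 V
  V2 = 240·(cos(-57.2°) + j·sin(-57.2°)) = 130 - j201.7 V
  V3 = 158·(cos(-101.9°) + j·sin(-101.9°)) = -32.58 - j154.6 V
  V4 = 7.25·(cos(-127.2°) + j·sin(-127.2°)) = -4.383 - j5.775 V
Step 2 — Sum components: V_total = 100.1 - j369.2 V.
Step 3 — Convert to polar: |V_total| = 382.5 V, ∠V_total = -74.8°.

V_total = 382.5∠-74.8° V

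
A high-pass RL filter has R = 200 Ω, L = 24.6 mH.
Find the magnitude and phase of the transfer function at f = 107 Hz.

Step 1 — Angular frequency: ω = 2π·107 = 672.3 rad/s.
Step 2 — Transfer function: H(jω) = jωL/(R + jωL).
Step 3 — Numerator jωL = j·16.54; denominator R + jωL = 200 + j16.54.
Step 4 — H = 0.006792 + j0.08213.
Step 5 — Magnitude: |H| = 0.08241 (-21.7 dB); phase: φ = 85.3°.

|H| = 0.08241 (-21.7 dB), φ = 85.3°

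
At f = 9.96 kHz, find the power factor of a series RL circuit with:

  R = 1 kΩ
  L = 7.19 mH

Step 1 — Angular frequency: ω = 2π·f = 2π·9960 = 6.258e+04 rad/s.
Step 2 — Component impedances:
  R: Z = R = 1000 Ω
  L: Z = jωL = j·6.258e+04·0.00719 = 0 + j450 Ω
Step 3 — Series combination: Z_total = R + L = 1000 + j450 Ω = 1097∠24.2° Ω.
Step 4 — Power factor: PF = cos(φ) = Re(Z)/|Z| = 1000/1096.6 = 0.9119.
Step 5 — Type: Im(Z) = 450 ⇒ lagging (phase φ = 24.2°).

PF = 0.9119 (lagging, φ = 24.2°)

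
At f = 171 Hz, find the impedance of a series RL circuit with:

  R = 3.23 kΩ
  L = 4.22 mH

Step 1 — Angular frequency: ω = 2π·f = 2π·171 = 1074 rad/s.
Step 2 — Component impedances:
  R: Z = R = 3230 Ω
  L: Z = jωL = j·1074·0.00422 = 0 + j4.534 Ω
Step 3 — Series combination: Z_total = R + L = 3230 + j4.534 Ω = 3230∠0.1° Ω.

Z = 3230 + j4.534 Ω = 3230∠0.1° Ω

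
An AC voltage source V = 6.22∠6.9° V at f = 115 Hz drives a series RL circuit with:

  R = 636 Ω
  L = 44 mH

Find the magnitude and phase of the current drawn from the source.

Step 1 — Angular frequency: ω = 2π·f = 2π·115 = 722.6 rad/s.
Step 2 — Component impedances:
  R: Z = R = 636 Ω
  L: Z = jωL = j·722.6·0.044 = 0 + j31.79 Ω
Step 3 — Series combination: Z_total = R + L = 636 + j31.79 Ω = 636.8∠2.9° Ω.
Step 4 — Source phasor: V = 6.22∠6.9° V = 6.175 + j0.7473 V.
Step 5 — Ohm's law: I = V / Z_total = (6.175 + j0.7473) / (636 + j31.79) = 0.009743 + j0.0006879 A.
Step 6 — Convert to polar: |I| = 0.009768 A, ∠I = 4.0°.

I = 0.009768∠4.0° A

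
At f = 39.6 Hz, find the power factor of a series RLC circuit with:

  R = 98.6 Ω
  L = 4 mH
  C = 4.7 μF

Step 1 — Angular frequency: ω = 2π·f = 2π·39.6 = 248.8 rad/s.
Step 2 — Component impedances:
  R: Z = R = 98.6 Ω
  L: Z = jωL = j·248.8·0.004 = 0 + j0.9953 Ω
  C: Z = 1/(jωC) = -j/(ω·C) = 0 - j855.1 Ω
Step 3 — Series combination: Z_total = R + L + C = 98.6 - j854.1 Ω = 859.8∠-83.4° Ω.
Step 4 — Power factor: PF = cos(φ) = Re(Z)/|Z| = 98.6/859.8 = 0.1147.
Step 5 — Type: Im(Z) = -854.1 ⇒ leading (phase φ = -83.4°).

PF = 0.1147 (leading, φ = -83.4°)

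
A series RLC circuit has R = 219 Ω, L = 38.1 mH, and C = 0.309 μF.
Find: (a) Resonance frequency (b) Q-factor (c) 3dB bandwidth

Step 1 — Resonance condition Im(Z)=0 gives ω₀ = 1/√(LC).
Step 2 — ω₀ = 1/√(0.0381·3.09e-07) = 9216 rad/s.
Step 3 — f₀ = ω₀/(2π) = 1467 Hz.
Step 4 — Series Q: Q = ω₀L/R = 9216·0.0381/219 = 1.603.
Step 5 — 3dB bandwidth: Δω = ω₀/Q = 5748 rad/s; BW = Δω/(2π) = 914.8 Hz.

(a) f₀ = 1467 Hz  (b) Q = 1.603  (c) BW = 914.8 Hz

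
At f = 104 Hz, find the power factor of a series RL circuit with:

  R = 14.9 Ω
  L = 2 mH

Step 1 — Angular frequency: ω = 2π·f = 2π·104 = 653.5 rad/s.
Step 2 — Component impedances:
  R: Z = R = 14.9 Ω
  L: Z = jωL = j·653.5·0.002 = 0 + j1.307 Ω
Step 3 — Series combination: Z_total = R + L = 14.9 + j1.307 Ω = 14.96∠5.0° Ω.
Step 4 — Power factor: PF = cos(φ) = Re(Z)/|Z| = 14.9/14.957 = 0.9962.
Step 5 — Type: Im(Z) = 1.307 ⇒ lagging (phase φ = 5.0°).

PF = 0.9962 (lagging, φ = 5.0°)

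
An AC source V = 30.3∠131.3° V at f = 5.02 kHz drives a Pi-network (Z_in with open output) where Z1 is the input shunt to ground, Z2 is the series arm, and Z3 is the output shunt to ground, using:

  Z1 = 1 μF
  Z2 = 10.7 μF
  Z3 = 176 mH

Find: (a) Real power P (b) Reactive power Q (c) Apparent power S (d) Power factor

Step 1 — Angular frequency: ω = 2π·f = 2π·5020 = 3.154e+04 rad/s.
Step 2 — Component impedances:
  Z1: Z = 1/(jωC) = -j/(ω·C) = 0 - j31.7 Ω
  Z2: Z = 1/(jωC) = -j/(ω·C) = 0 - j2.963 Ω
  Z3: Z = jωL = j·3.154e+04·0.176 = 0 + j5551 Ω
Step 3 — With open output, the series arm Z2 and the output shunt Z3 appear in series to ground: Z2 + Z3 = 0 + j5548 Ω.
Step 4 — Parallel with input shunt Z1: Z_in = Z1 || (Z2 + Z3) = 0 - j31.89 Ω = 31.89∠-90.0° Ω.
Step 5 — Source phasor: V = 30.3∠131.3° V = -20 + j22.76 V.
Step 6 — Current: I = V / Z = -0.7139 - j0.6272 A = 0.9502∠-138.7° A.
Step 7 — Complex power: S = V·I* = 0 - j28.79 VA.
Step 8 — Real power: P = Re(S) = 0 W.
Step 9 — Reactive power: Q = Im(S) = -28.79 VAR.
Step 10 — Apparent power: |S| = 28.79 VA.
Step 11 — Power factor: PF = P/|S| = 0 (leading).

(a) P = 0 W  (b) Q = -28.79 VAR  (c) S = 28.79 VA  (d) PF = 0 (leading)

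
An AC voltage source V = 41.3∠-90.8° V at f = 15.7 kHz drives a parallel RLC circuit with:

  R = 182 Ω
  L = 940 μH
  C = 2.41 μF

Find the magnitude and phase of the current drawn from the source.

Step 1 — Angular frequency: ω = 2π·f = 2π·1.57e+04 = 9.865e+04 rad/s.
Step 2 — Component impedances:
  R: Z = R = 182 Ω
  L: Z = jωL = j·9.865e+04·0.00094 = 0 + j92.73 Ω
  C: Z = 1/(jωC) = -j/(ω·C) = 0 - j4.206 Ω
Step 3 — Parallel combination: 1/Z_total = 1/R + 1/L + 1/C; Z_total = 0.1066 - j4.404 Ω = 4.405∠-88.6° Ω.
Step 4 — Source phasor: V = 41.3∠-90.8° V = -0.5766 - j41.3 V.
Step 5 — Ohm's law: I = V / Z_total = (-0.5766 - j41.3) / (0.1066 - j4.404) = 9.369 - j0.3578 A.
Step 6 — Convert to polar: |I| = 9.376 A, ∠I = -2.2°.

I = 9.376∠-2.2° A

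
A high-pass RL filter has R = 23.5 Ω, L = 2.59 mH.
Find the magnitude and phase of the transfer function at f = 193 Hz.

Step 1 — Angular frequency: ω = 2π·193 = 1213 rad/s.
Step 2 — Transfer function: H(jω) = jωL/(R + jωL).
Step 3 — Numerator jωL = j·3.141; denominator R + jωL = 23.5 + j3.141.
Step 4 — H = 0.01755 + j0.1313.
Step 5 — Magnitude: |H| = 0.1325 (-17.6 dB); phase: φ = 82.4°.

|H| = 0.1325 (-17.6 dB), φ = 82.4°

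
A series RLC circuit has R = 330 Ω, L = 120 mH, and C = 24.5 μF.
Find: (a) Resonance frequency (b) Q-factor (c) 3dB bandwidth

Step 1 — Resonance: ω₀ = 1/√(LC) = 1/√(0.12·2.45e-05) = 583.2 rad/s.
Step 2 — f₀ = ω₀/(2π) = 92.82 Hz.
Step 3 — Series Q: Q = ω₀L/R = 583.2·0.12/330 = 0.2121.
Step 4 — Bandwidth: Δω = ω₀/Q = 2750 rad/s; BW = Δω/(2π) = 437.7 Hz.

(a) f₀ = 92.82 Hz  (b) Q = 0.2121  (c) BW = 437.7 Hz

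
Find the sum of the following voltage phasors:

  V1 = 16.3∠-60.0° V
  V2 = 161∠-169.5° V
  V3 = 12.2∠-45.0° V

Step 1 — Convert each phasor to rectangular form:
  V1 = 16.3·(cos(-60.0°) + j·sin(-60.0°)) = 8.15 - j14.12 V
  V2 = 161·(cos(-169.5°) + j·sin(-169.5°)) = -158.3 - j29.34 V
  V3 = 12.2·(cos(-45.0°) + j·sin(-45.0°)) = 8.627 - j8.627 V
Step 2 — Sum components: V_total = -141.5 - j52.08 V.
Step 3 — Convert to polar: |V_total| = 150.8 V, ∠V_total = -159.8°.

V_total = 150.8∠-159.8° V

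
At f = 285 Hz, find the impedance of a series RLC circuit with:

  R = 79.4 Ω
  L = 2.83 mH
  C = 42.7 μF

Step 1 — Angular frequency: ω = 2π·f = 2π·285 = 1791 rad/s.
Step 2 — Component impedances:
  R: Z = R = 79.4 Ω
  L: Z = jωL = j·1791·0.00283 = 0 + j5.068 Ω
  C: Z = 1/(jωC) = -j/(ω·C) = 0 - j13.08 Ω
Step 3 — Series combination: Z_total = R + L + C = 79.4 - j8.01 Ω = 79.8∠-5.8° Ω.

Z = 79.4 - j8.01 Ω = 79.8∠-5.8° Ω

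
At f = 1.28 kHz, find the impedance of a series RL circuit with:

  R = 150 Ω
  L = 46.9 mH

Step 1 — Angular frequency: ω = 2π·f = 2π·1280 = 8042 rad/s.
Step 2 — Component impedances:
  R: Z = R = 150 Ω
  L: Z = jωL = j·8042·0.0469 = 0 + j377.2 Ω
Step 3 — Series combination: Z_total = R + L = 150 + j377.2 Ω = 405.9∠68.3° Ω.

Z = 150 + j377.2 Ω = 405.9∠68.3° Ω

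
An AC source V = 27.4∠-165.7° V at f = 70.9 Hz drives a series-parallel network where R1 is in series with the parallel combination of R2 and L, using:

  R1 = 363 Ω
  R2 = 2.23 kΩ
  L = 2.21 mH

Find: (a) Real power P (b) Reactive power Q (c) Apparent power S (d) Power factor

Step 1 — Angular frequency: ω = 2π·f = 2π·70.9 = 445.5 rad/s.
Step 2 — Component impedances:
  R1: Z = R = 363 Ω
  R2: Z = R = 2230 Ω
  L: Z = jωL = j·445.5·0.00221 = 0 + j0.9845 Ω
Step 3 — Parallel branch: R2 || L = 1/(1/R2 + 1/L) = 0.0004346 + j0.9845 Ω.
Step 4 — Series with R1: Z_total = R1 + (R2 || L) = 363 + j0.9845 Ω = 363∠0.2° Ω.
Step 5 — Source phasor: V = 27.4∠-165.7° V = -26.55 - j6.768 V.
Step 6 — Current: I = V / Z = -0.07319 - j0.01845 A = 0.07548∠-165.9° A.
Step 7 — Complex power: S = V·I* = 2.068 + j0.005609 VA.
Step 8 — Real power: P = Re(S) = 2.068 W.
Step 9 — Reactive power: Q = Im(S) = 0.005609 VAR.
Step 10 — Apparent power: |S| = 2.068 VA.
Step 11 — Power factor: PF = P/|S| = 1 (lagging).

(a) P = 2.068 W  (b) Q = 0.005609 VAR  (c) S = 2.068 VA  (d) PF = 1 (lagging)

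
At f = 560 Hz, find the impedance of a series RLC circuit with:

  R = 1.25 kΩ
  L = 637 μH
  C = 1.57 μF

Step 1 — Angular frequency: ω = 2π·f = 2π·560 = 3519 rad/s.
Step 2 — Component impedances:
  R: Z = R = 1250 Ω
  L: Z = jωL = j·3519·0.000637 = 0 + j2.241 Ω
  C: Z = 1/(jωC) = -j/(ω·C) = 0 - j181 Ω
Step 3 — Series combination: Z_total = R + L + C = 1250 - j178.8 Ω = 1263∠-8.1° Ω.

Z = 1250 - j178.8 Ω = 1263∠-8.1° Ω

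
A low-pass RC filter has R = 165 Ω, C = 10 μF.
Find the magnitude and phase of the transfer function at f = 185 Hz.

Step 1 — Angular frequency: ω = 2π·185 = 1162 rad/s.
Step 2 — Transfer function: H(jω) = 1/(1 + jωRC).
Step 3 — Denominator: 1 + jωRC = 1 + j·1162·165·1e-05 = 1 + j1.918.
Step 4 — H = 0.2137 - j0.4099.
Step 5 — Magnitude: |H| = 0.4623 (-6.7 dB); phase: φ = -62.5°.

|H| = 0.4623 (-6.7 dB), φ = -62.5°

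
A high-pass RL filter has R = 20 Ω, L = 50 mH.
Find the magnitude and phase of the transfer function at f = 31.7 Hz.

Step 1 — Angular frequency: ω = 2π·31.7 = 199.2 rad/s.
Step 2 — Transfer function: H(jω) = jωL/(R + jωL).
Step 3 — Numerator jωL = j·9.959; denominator R + jωL = 20 + j9.959.
Step 4 — H = 0.1987 + j0.399.
Step 5 — Magnitude: |H| = 0.4457 (-7.0 dB); phase: φ = 63.5°.

|H| = 0.4457 (-7.0 dB), φ = 63.5°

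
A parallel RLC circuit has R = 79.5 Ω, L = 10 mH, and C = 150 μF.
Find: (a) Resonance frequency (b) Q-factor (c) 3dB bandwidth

Step 1 — Resonance: ω₀ = 1/√(LC) = 1/√(0.01·0.00015) = 816.5 rad/s.
Step 2 — f₀ = ω₀/(2π) = 129.9 Hz.
Step 3 — Parallel Q: Q = R/(ω₀L) = 79.5/(816.5·0.01) = 9.737.
Step 4 — Bandwidth: Δω = ω₀/Q = 83.86 rad/s; BW = Δω/(2π) = 13.35 Hz.

(a) f₀ = 129.9 Hz  (b) Q = 9.737  (c) BW = 13.35 Hz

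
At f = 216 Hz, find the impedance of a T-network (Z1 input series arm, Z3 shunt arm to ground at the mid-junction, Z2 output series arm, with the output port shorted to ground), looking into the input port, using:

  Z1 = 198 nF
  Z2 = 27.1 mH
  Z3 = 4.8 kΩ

Step 1 — Angular frequency: ω = 2π·f = 2π·216 = 1357 rad/s.
Step 2 — Component impedances:
  Z1: Z = 1/(jωC) = -j/(ω·C) = 0 - j3721 Ω
  Z2: Z = jωL = j·1357·0.0271 = 0 + j36.78 Ω
  Z3: Z = R = 4800 Ω
Step 3 — With the output port shorted to ground, the output series arm Z2 runs from the junction to ground; the shunt arm Z3 also runs from the junction to ground. They appear in parallel: Z3 || Z2 = 0.2818 + j36.78 Ω.
Step 4 — Series with input arm Z1: Z_in = Z1 + (Z3 || Z2) = 0.2818 - j3685 Ω = 3685∠-90.0° Ω.

Z = 0.2818 - j3685 Ω = 3685∠-90.0° Ω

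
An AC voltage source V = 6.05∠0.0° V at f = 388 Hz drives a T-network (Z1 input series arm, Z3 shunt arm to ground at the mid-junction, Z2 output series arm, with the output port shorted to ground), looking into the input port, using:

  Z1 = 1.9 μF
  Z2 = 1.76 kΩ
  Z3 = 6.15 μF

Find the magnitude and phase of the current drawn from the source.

Step 1 — Angular frequency: ω = 2π·f = 2π·388 = 2438 rad/s.
Step 2 — Component impedances:
  Z1: Z = 1/(jωC) = -j/(ω·C) = 0 - j215.9 Ω
  Z2: Z = R = 1760 Ω
  Z3: Z = 1/(jωC) = -j/(ω·C) = 0 - j66.7 Ω
Step 3 — With the output port shorted to ground, the output series arm Z2 runs from the junction to ground; the shunt arm Z3 also runs from the junction to ground. They appear in parallel: Z3 || Z2 = 2.524 - j66.6 Ω.
Step 4 — Series with input arm Z1: Z_in = Z1 + (Z3 || Z2) = 2.524 - j282.5 Ω = 282.5∠-89.5° Ω.
Step 5 — Source phasor: V = 6.05∠0.0° V = 6.05 V.
Step 6 — Ohm's law: I = V / Z_total = (6.05) / (2.524 - j282.5) = 0.0001913 + j0.02141 A.
Step 7 — Convert to polar: |I| = 0.02142 A, ∠I = 89.5°.

I = 0.02142∠89.5° A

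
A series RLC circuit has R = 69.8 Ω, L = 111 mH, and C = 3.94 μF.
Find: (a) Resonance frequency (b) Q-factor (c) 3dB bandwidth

Step 1 — Resonance: ω₀ = 1/√(LC) = 1/√(0.111·3.94e-06) = 1512 rad/s.
Step 2 — f₀ = ω₀/(2π) = 240.7 Hz.
Step 3 — Series Q: Q = ω₀L/R = 1512·0.111/69.8 = 2.405.
Step 4 — Bandwidth: Δω = ω₀/Q = 628.8 rad/s; BW = Δω/(2π) = 100.1 Hz.

(a) f₀ = 240.7 Hz  (b) Q = 2.405  (c) BW = 100.1 Hz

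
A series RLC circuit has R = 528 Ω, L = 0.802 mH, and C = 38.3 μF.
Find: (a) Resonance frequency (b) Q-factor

Step 1 — Resonance condition Im(Z)=0 gives ω₀ = 1/√(LC).
Step 2 — ω₀ = 1/√(0.000802·3.83e-05) = 5706 rad/s.
Step 3 — f₀ = ω₀/(2π) = 908.1 Hz.
Step 4 — Series Q: Q = ω₀L/R = 5706·0.000802/528 = 0.008667.

(a) f₀ = 908.1 Hz  (b) Q = 0.008667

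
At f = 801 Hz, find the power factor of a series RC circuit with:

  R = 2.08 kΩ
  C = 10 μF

Step 1 — Angular frequency: ω = 2π·f = 2π·801 = 5033 rad/s.
Step 2 — Component impedances:
  R: Z = R = 2080 Ω
  C: Z = 1/(jωC) = -j/(ω·C) = 0 - j19.87 Ω
Step 3 — Series combination: Z_total = R + C = 2080 - j19.87 Ω = 2080∠-0.5° Ω.
Step 4 — Power factor: PF = cos(φ) = Re(Z)/|Z| = 2080/2080 = 1.
Step 5 — Type: Im(Z) = -19.87 ⇒ leading (phase φ = -0.5°).

PF = 1 (leading, φ = -0.5°)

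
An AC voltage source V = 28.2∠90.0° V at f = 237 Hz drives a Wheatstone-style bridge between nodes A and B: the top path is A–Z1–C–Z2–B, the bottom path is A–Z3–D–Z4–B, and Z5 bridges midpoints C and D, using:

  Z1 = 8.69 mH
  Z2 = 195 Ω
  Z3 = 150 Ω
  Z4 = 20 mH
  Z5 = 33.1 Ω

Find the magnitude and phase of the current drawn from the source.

Step 1 — Angular frequency: ω = 2π·f = 2π·237 = 1489 rad/s.
Step 2 — Component impedances:
  Z1: Z = jωL = j·1489·0.00869 = 0 + j12.94 Ω
  Z2: Z = R = 195 Ω
  Z3: Z = R = 150 Ω
  Z4: Z = jωL = j·1489·0.02 = 0 + j29.78 Ω
  Z5: Z = R = 33.1 Ω
Step 3 — Bridge requires nodal analysis (the Z5 bridge couples midpoints C and D, so the two paths cannot be reduced to a simple series/parallel combination). Setting node B to ground and injecting 1 A at node A, the 3-node admittance system at A, C, D solves to V_A = Z_AB = 27.04 + j31.75 Ω = 41.7∠49.6° Ω.
Step 4 — Source phasor: V = 28.2∠90.0° V = 0 + j28.2 V.
Step 5 — Ohm's law: I = V / Z_total = (0 + j28.2) / (27.04 + j31.75) = 0.5148 + j0.4385 A.
Step 6 — Convert to polar: |I| = 0.6762 A, ∠I = 40.4°.

I = 0.6762∠40.4° A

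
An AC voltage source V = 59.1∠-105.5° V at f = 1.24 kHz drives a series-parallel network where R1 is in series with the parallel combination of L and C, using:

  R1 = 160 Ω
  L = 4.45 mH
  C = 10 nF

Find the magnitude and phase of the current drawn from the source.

Step 1 — Angular frequency: ω = 2π·f = 2π·1240 = 7791 rad/s.
Step 2 — Component impedances:
  R1: Z = R = 160 Ω
  L: Z = jωL = j·7791·0.00445 = 0 + j34.67 Ω
  C: Z = 1/(jωC) = -j/(ω·C) = 0 - j1.284e+04 Ω
Step 3 — Parallel branch: L || C = 1/(1/L + 1/C) = 0 + j34.76 Ω.
Step 4 — Series with R1: Z_total = R1 + (L || C) = 160 + j34.76 Ω = 163.7∠12.3° Ω.
Step 5 — Source phasor: V = 59.1∠-105.5° V = -15.79 - j56.95 V.
Step 6 — Ohm's law: I = V / Z_total = (-15.79 - j56.95) / (160 + j34.76) = -0.1681 - j0.3194 A.
Step 7 — Convert to polar: |I| = 0.361 A, ∠I = -117.8°.

I = 0.361∠-117.8° A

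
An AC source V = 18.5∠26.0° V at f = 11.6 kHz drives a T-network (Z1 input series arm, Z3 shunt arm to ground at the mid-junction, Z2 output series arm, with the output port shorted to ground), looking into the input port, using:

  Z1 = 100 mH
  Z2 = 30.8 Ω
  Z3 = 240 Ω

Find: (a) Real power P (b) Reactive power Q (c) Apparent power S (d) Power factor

Step 1 — Angular frequency: ω = 2π·f = 2π·1.16e+04 = 7.288e+04 rad/s.
Step 2 — Component impedances:
  Z1: Z = jωL = j·7.288e+04·0.1 = 0 + j7288 Ω
  Z2: Z = R = 30.8 Ω
  Z3: Z = R = 240 Ω
Step 3 — With the output port shorted to ground, the output series arm Z2 runs from the junction to ground; the shunt arm Z3 also runs from the junction to ground. They appear in parallel: Z3 || Z2 = 27.3 Ω.
Step 4 — Series with input arm Z1: Z_in = Z1 + (Z3 || Z2) = 27.3 + j7288 Ω = 7289∠89.8° Ω.
Step 5 — Source phasor: V = 18.5∠26.0° V = 16.63 + j8.11 V.
Step 6 — Current: I = V / Z = 0.001121 - j0.002277 A = 0.002538∠-63.8° A.
Step 7 — Complex power: S = V·I* = 0.0001759 + j0.04696 VA.
Step 8 — Real power: P = Re(S) = 0.0001759 W.
Step 9 — Reactive power: Q = Im(S) = 0.04696 VAR.
Step 10 — Apparent power: |S| = 0.04696 VA.
Step 11 — Power factor: PF = P/|S| = 0.003745 (lagging).

(a) P = 0.0001759 W  (b) Q = 0.04696 VAR  (c) S = 0.04696 VA  (d) PF = 0.003745 (lagging)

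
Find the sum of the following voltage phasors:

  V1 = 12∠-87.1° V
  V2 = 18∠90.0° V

Step 1 — Convert each phasor to rectangular form:
  V1 = 12·(cos(-87.1°) + j·sin(-87.1°)) = 0.6071 - j11.98 V
  V2 = 18·(cos(90.0°) + j·sin(90.0°)) = 0 + j18 V
Step 2 — Sum components: V_total = 0.6071 + j6.015 V.
Step 3 — Convert to polar: |V_total| = 6.046 V, ∠V_total = 84.2°.

V_total = 6.046∠84.2° V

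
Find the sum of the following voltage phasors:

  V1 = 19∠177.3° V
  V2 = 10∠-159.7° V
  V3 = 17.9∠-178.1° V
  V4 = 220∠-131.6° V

Step 1 — Convert each phasor to rectangular form:
  V1 = 19·(cos(177.3°) + j·sin(177.3°)) = -18.98 + j0.895 V
  V2 = 10·(cos(-159.7°) + j·sin(-159.7°)) = -9.379 - j3.469 V
  V3 = 17.9·(cos(-178.1°) + j·sin(-178.1°)) = -17.89 - j0.5935 V
  V4 = 220·(cos(-131.6°) + j·sin(-131.6°)) = -146.1 - j164.5 V
Step 2 — Sum components: V_total = -192.3 - j167.7 V.
Step 3 — Convert to polar: |V_total| = 255.1 V, ∠V_total = -138.9°.

V_total = 255.1∠-138.9° V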